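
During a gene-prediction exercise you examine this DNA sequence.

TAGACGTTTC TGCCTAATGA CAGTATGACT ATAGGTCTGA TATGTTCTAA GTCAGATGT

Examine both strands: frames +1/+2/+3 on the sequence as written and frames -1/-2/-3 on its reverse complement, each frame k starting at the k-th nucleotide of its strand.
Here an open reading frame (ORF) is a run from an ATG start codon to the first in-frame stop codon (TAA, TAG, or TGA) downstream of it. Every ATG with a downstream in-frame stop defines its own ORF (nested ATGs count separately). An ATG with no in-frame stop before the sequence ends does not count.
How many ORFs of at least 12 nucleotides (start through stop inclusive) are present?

1

Reverse complement (5'→3'): ACATCTGACTTAGAACATATCAGACCTATAGTCATACTGTCATTAGGCAGAAACGTCTA
Frame +1: TAG ACG TTT CTG CCT AAT GAC AGT ATG ACT ATA GGT CTG ATA TGT TCT AAG TCA GAT — no ATG→stop ORF.
Frame +2: AGA CGT TTC TGC CTA ATG ACA GTA TGA CTA TAG GTC TGA TAT GTT CTA AGT CAG ATG — ATG at 17, stop TGA at 26 → 12 nt.
Frame +3: GAC GTT TCT GCC TAA TGA CAG TAT GAC TAT AGG TCT GAT ATG TTC TAA GTC AGA TGT — ATG at 42, stop TAA at 48 → 9 nt.
Frame -1: ACA TCT GAC TTA GAA CAT ATC AGA CCT ATA GTC ATA CTG TCA TTA GGC AGA AAC GTC — no ATG→stop ORF.
Frame -2: CAT CTG ACT TAG AAC ATA TCA GAC CTA TAG TCA TAC TGT CAT TAG GCA GAA ACG TCT — no ATG→stop ORF.
Frame -3: ATC TGA CTT AGA ACA TAT CAG ACC TAT AGT CAT ACT GTC ATT AGG CAG AAA CGT CTA — no ATG→stop ORF.
ORFs ≥ 12 nucleotides: frame +2 17–28 (12 nucleotides). Count = 1.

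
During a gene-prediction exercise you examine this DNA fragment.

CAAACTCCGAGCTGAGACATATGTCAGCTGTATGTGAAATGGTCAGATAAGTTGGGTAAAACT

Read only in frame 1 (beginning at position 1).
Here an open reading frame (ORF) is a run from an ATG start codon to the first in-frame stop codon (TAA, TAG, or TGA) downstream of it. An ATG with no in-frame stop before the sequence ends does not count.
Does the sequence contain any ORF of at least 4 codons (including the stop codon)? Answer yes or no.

Frame 1: CAA ACT CCG AGC TGA GAC ATA TGT CAG CTG TAT GTG AAA TGG TCA GAT AAG TTG GGT AAA ACT — no ATG→stop ORF.
Largest ORF found is 0 codons < 4, so no.

no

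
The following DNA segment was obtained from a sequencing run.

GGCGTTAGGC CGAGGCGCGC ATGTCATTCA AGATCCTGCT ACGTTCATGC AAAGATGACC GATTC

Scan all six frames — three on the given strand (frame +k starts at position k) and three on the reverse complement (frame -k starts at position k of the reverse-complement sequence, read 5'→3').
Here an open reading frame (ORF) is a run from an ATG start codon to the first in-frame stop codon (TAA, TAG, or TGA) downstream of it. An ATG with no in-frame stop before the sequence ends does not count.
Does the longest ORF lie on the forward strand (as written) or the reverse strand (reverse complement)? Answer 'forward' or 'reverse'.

reverse

Reverse complement (5'→3'): GAATCGGTCATCTTTGCATGAACGTAGCAGGATCTTGAATGACATGCGCGCCTCGGCCTAACGCC
Frame +1: GGC GTT AGG CCG AGG CGC GCA TGT CAT TCA AGA TCC TGC TAC GTT CAT GCA AAG ATG ACC GAT — no ATG→stop ORF.
Frame +2: GCG TTA GGC CGA GGC GCG CAT GTC ATT CAA GAT CCT GCT ACG TTC ATG CAA AGA TGA CCG ATT — ATG at 47, stop TGA at 56 → 12 nt.
Frame +3: CGT TAG GCC GAG GCG CGC ATG TCA TTC AAG ATC CTG CTA CGT TCA TGC AAA GAT GAC CGA TTC — no ATG→stop ORF.
Frame -1: GAA TCG GTC ATC TTT GCA TGA ACG TAG CAG GAT CTT GAA TGA CAT GCG CGC CTC GGC CTA ACG — no ATG→stop ORF.
Frame -2: AAT CGG TCA TCT TTG CAT GAA CGT AGC AGG ATC TTG AAT GAC ATG CGC GCC TCG GCC TAA CGC — ATG at 44, stop TAA at 59 → 18 nt.
Frame -3: ATC GGT CAT CTT TGC ATG AAC GTA GCA GGA TCT TGA ATG ACA TGC GCG CCT CGG CCT AAC GCC — ATG at 18, stop TGA at 36 → 21 nt.
Forward-strand max 12 nt; reverse-strand max 21 nt. The reverse strand has the longer ORF.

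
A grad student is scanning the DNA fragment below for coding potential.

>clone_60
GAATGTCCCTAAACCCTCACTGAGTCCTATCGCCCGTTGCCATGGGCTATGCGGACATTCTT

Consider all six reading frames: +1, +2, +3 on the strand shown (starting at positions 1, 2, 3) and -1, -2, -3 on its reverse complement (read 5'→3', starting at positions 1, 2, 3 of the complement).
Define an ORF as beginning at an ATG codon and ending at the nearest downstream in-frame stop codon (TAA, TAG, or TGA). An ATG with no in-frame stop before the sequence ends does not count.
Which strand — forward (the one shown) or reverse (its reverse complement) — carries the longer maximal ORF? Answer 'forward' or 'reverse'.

Reverse complement (5'→3'): AAGAATGTCCGCATAGCCCATGGCAACGGGCGATAGGACTCAGTGAGGGTTTAGGGACATTC
Frame +1: GAA TGT CCC TAA ACC CTC ACT GAG TCC TAT CGC CCG TTG CCA TGG GCT ATG CGG ACA TTC — no ATG→stop ORF.
Frame +2: AAT GTC CCT AAA CCC TCA CTG AGT CCT ATC GCC CGT TGC CAT GGG CTA TGC GGA CAT TCT — no ATG→stop ORF.
Frame +3: ATG TCC CTA AAC CCT CAC TGA GTC CTA TCG CCC GTT GCC ATG GGC TAT GCG GAC ATT CTT — ATG at 3, stop TGA at 21 → 21 nt.
Frame -1: AAG AAT GTC CGC ATA GCC CAT GGC AAC GGG CGA TAG GAC TCA GTG AGG GTT TAG GGA CAT — no ATG→stop ORF.
Frame -2: AGA ATG TCC GCA TAG CCC ATG GCA ACG GGC GAT AGG ACT CAG TGA GGG TTT AGG GAC ATT — ATG at 5, stop TAG at 14 → 12 nt; ATG at 20, stop TGA at 44 → 27 nt.
Frame -3: GAA TGT CCG CAT AGC CCA TGG CAA CGG GCG ATA GGA CTC AGT GAG GGT TTA GGG ACA TTC — no ATG→stop ORF.
Forward-strand max 21 nt; reverse-strand max 27 nt. The reverse strand has the longer ORF.

reverse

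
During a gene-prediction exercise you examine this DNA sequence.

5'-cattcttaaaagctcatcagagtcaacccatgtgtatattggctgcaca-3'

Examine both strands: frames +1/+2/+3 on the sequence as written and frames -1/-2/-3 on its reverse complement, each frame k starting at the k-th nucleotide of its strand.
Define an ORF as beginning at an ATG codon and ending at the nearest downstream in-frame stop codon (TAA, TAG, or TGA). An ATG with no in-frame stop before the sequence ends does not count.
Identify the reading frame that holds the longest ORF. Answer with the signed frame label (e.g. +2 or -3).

Reverse complement (5'→3'): TGTGCAGCCAATATACACATGGGTTGACTCTGATGAGCTTTTAAGAATG
Frame +1: CAT TCT TAA AAG CTC ATC AGA GTC AAC CCA TGT GTA TAT TGG CTG CAC — no ATG→stop ORF.
Frame +2: ATT CTT AAA AGC TCA TCA GAG TCA ACC CAT GTG TAT ATT GGC TGC ACA — no ATG→stop ORF.
Frame +3: TTC TTA AAA GCT CAT CAG AGT CAA CCC ATG TGT ATA TTG GCT GCA — no ATG→stop ORF.
Frame -1: TGT GCA GCC AAT ATA CAC ATG GGT TGA CTC TGA TGA GCT TTT AAG AAT — ATG at 19, stop TGA at 25 → 9 nt.
Frame -2: GTG CAG CCA ATA TAC ACA TGG GTT GAC TCT GAT GAG CTT TTA AGA ATG — no ATG→stop ORF.
Frame -3: TGC AGC CAA TAT ACA CAT GGG TTG ACT CTG ATG AGC TTT TAA GAA — ATG at 33, stop TAA at 42 → 12 nt.
Longest ORF is 12 nt in frame -3 (positions 33–44).

-3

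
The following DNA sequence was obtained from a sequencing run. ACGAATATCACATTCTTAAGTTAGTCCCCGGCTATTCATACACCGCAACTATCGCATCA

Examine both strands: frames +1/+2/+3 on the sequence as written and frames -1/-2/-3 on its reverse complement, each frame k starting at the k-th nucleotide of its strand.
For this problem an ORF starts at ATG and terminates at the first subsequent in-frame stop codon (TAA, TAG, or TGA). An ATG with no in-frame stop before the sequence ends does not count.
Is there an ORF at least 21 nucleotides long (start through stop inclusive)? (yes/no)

Reverse complement (5'→3'): TGATGCGATAGTTGCGGTGTATGAATAGCCGGGGACTAACTTAAGAATGTGATATTCGT
Frame +1: ACG AAT ATC ACA TTC TTA AGT TAG TCC CCG GCT ATT CAT ACA CCG CAA CTA TCG CAT — no ATG→stop ORF.
Frame +2: CGA ATA TCA CAT TCT TAA GTT AGT CCC CGG CTA TTC ATA CAC CGC AAC TAT CGC ATC — no ATG→stop ORF.
Frame +3: GAA TAT CAC ATT CTT AAG TTA GTC CCC GGC TAT TCA TAC ACC GCA ACT ATC GCA TCA — no ATG→stop ORF.
Frame -1: TGA TGC GAT AGT TGC GGT GTA TGA ATA GCC GGG GAC TAA CTT AAG AAT GTG ATA TTC — no ATG→stop ORF.
Frame -2: GAT GCG ATA GTT GCG GTG TAT GAA TAG CCG GGG ACT AAC TTA AGA ATG TGA TAT TCG — ATG at 47, stop TGA at 50 → 6 nt.
Frame -3: ATG CGA TAG TTG CGG TGT ATG AAT AGC CGG GGA CTA ACT TAA GAA TGT GAT ATT CGT — ATG at 3, stop TAG at 9 → 9 nt; ATG at 21, stop TAA at 42 → 24 nt.
Frame -3 has an ORF of 24 nucleotides (positions 21–44) ≥ 21, so yes.

yes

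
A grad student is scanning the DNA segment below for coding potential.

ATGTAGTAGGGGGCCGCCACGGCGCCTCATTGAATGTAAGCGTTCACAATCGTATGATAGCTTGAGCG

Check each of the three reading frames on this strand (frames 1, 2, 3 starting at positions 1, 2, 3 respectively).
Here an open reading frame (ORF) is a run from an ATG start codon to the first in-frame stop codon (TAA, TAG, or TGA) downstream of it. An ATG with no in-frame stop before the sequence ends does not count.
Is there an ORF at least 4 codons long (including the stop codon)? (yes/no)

Frame 1: ATG TAG TAG GGG GCC GCC ACG GCG CCT CAT TGA ATG TAA GCG TTC ACA ATC GTA TGA TAG CTT GAG — ATG at 1, stop TAG at 4 → 6 nt; ATG at 34, stop TAA at 37 → 6 nt.
Frame 2: TGT AGT AGG GGG CCG CCA CGG CGC CTC ATT GAA TGT AAG CGT TCA CAA TCG TAT GAT AGC TTG AGC — no ATG→stop ORF.
Frame 3: GTA GTA GGG GGC CGC CAC GGC GCC TCA TTG AAT GTA AGC GTT CAC AAT CGT ATG ATA GCT TGA GCG — ATG at 54, stop TGA at 63 → 12 nt.
Frame 3 has an ORF of 4 codons (positions 54–65) ≥ 4, so yes.

yes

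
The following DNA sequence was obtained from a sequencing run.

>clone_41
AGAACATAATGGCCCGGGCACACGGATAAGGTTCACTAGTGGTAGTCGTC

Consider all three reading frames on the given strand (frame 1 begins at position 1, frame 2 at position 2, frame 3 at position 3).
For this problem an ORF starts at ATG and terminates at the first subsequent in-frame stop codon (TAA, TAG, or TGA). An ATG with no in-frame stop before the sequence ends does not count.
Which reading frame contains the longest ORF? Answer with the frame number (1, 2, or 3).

3

Frame 1: AGA ACA TAA TGG CCC GGG CAC ACG GAT AAG GTT CAC TAG TGG TAG TCG — no ATG→stop ORF.
Frame 2: GAA CAT AAT GGC CCG GGC ACA CGG ATA AGG TTC ACT AGT GGT AGT CGT — no ATG→stop ORF.
Frame 3: AAC ATA ATG GCC CGG GCA CAC GGA TAA GGT TCA CTA GTG GTA GTC GTC — ATG at 9, stop TAA at 27 → 21 nt.
Longest ORF is 21 nt in frame 3 (positions 9–29).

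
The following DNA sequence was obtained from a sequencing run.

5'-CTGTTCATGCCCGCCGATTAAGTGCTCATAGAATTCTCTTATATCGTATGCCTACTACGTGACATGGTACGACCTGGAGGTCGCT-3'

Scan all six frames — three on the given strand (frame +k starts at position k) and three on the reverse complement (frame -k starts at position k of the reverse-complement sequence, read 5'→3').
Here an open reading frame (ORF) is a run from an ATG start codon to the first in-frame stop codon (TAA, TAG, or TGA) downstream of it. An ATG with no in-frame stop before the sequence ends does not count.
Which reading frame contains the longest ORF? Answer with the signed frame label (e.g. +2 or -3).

Reverse complement (5'→3'): AGCGACCTCCAGGTCGTACCATGTCACGTAGTAGGCATACGATATAAGAGAATTCTATGAGCACTTAATCGGCGGGCATGAACAG
Frame +1: CTG TTC ATG CCC GCC GAT TAA GTG CTC ATA GAA TTC TCT TAT ATC GTA TGC CTA CTA CGT GAC ATG GTA CGA CCT GGA GGT CGC — ATG at 7, stop TAA at 19 → 15 nt.
Frame +2: TGT TCA TGC CCG CCG ATT AAG TGC TCA TAG AAT TCT CTT ATA TCG TAT GCC TAC TAC GTG ACA TGG TAC GAC CTG GAG GTC GCT — no ATG→stop ORF.
Frame +3: GTT CAT GCC CGC CGA TTA AGT GCT CAT AGA ATT CTC TTA TAT CGT ATG CCT ACT ACG TGA CAT GGT ACG ACC TGG AGG TCG — ATG at 48, stop TGA at 60 → 15 nt.
Frame -1: AGC GAC CTC CAG GTC GTA CCA TGT CAC GTA GTA GGC ATA CGA TAT AAG AGA ATT CTA TGA GCA CTT AAT CGG CGG GCA TGA ACA — no ATG→stop ORF.
Frame -2: GCG ACC TCC AGG TCG TAC CAT GTC ACG TAG TAG GCA TAC GAT ATA AGA GAA TTC TAT GAG CAC TTA ATC GGC GGG CAT GAA CAG — no ATG→stop ORF.
Frame -3: CGA CCT CCA GGT CGT ACC ATG TCA CGT AGT AGG CAT ACG ATA TAA GAG AAT TCT ATG AGC ACT TAA TCG GCG GGC ATG AAC — ATG at 21, stop TAA at 45 → 27 nt; ATG at 57, stop TAA at 66 → 12 nt.
Longest ORF is 27 nt in frame -3 (positions 21–47).

-3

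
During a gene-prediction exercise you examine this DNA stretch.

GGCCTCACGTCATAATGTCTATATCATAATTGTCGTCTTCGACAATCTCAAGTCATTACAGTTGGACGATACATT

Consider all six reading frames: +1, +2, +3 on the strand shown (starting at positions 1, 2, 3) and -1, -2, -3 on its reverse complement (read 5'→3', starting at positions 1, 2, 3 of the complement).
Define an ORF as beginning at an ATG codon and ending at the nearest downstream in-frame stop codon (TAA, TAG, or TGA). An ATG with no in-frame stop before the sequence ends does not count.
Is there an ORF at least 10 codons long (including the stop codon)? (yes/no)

no

Reverse complement (5'→3'): AATGTATCGTCCAACTGTAATGACTTGAGATTGTCGAAGACGACAATTATGATATAGACATTATGACGTGAGGCC
Frame +1: GGC CTC ACG TCA TAA TGT CTA TAT CAT AAT TGT CGT CTT CGA CAA TCT CAA GTC ATT ACA GTT GGA CGA TAC ATT — no ATG→stop ORF.
Frame +2: GCC TCA CGT CAT AAT GTC TAT ATC ATA ATT GTC GTC TTC GAC AAT CTC AAG TCA TTA CAG TTG GAC GAT ACA — no ATG→stop ORF.
Frame +3: CCT CAC GTC ATA ATG TCT ATA TCA TAA TTG TCG TCT TCG ACA ATC TCA AGT CAT TAC AGT TGG ACG ATA CAT — ATG at 15, stop TAA at 27 → 15 nt.
Frame -1: AAT GTA TCG TCC AAC TGT AAT GAC TTG AGA TTG TCG AAG ACG ACA ATT ATG ATA TAG ACA TTA TGA CGT GAG GCC — ATG at 49, stop TAG at 55 → 9 nt.
Frame -2: ATG TAT CGT CCA ACT GTA ATG ACT TGA GAT TGT CGA AGA CGA CAA TTA TGA TAT AGA CAT TAT GAC GTG AGG — ATG at 2, stop TGA at 26 → 27 nt; ATG at 20, stop TGA at 26 → 9 nt.
Frame -3: TGT ATC GTC CAA CTG TAA TGA CTT GAG ATT GTC GAA GAC GAC AAT TAT GAT ATA GAC ATT ATG ACG TGA GGC — ATG at 63, stop TGA at 69 → 9 nt.
Largest ORF found is 9 codons < 10, so no.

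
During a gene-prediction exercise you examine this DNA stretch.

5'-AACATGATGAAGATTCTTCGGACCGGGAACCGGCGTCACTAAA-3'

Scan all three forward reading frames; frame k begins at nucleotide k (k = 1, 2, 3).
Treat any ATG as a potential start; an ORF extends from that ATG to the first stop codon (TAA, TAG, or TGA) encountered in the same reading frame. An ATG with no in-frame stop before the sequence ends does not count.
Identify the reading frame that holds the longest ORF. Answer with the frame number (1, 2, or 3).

Frame 1: AAC ATG ATG AAG ATT CTT CGG ACC GGG AAC CGG CGT CAC TAA — ATG at 4, stop TAA at 40 → 39 nt; ATG at 7, stop TAA at 40 → 36 nt.
Frame 2: ACA TGA TGA AGA TTC TTC GGA CCG GGA ACC GGC GTC ACT AAA — no ATG→stop ORF.
Frame 3: CAT GAT GAA GAT TCT TCG GAC CGG GAA CCG GCG TCA CTA — no ATG→stop ORF.
Longest ORF is 39 nt in frame 1 (positions 4–42).

1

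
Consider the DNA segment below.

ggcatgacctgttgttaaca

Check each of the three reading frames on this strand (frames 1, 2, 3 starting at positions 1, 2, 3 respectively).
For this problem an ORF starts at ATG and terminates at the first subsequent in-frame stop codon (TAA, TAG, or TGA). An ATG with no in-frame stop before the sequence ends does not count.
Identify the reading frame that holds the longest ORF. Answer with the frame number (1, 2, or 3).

1

Frame 1: GGC ATG ACC TGT TGT TAA — ATG at 4, stop TAA at 16 → 15 nt.
Frame 2: GCA TGA CCT GTT GTT AAC — no ATG→stop ORF.
Frame 3: CAT GAC CTG TTG TTA ACA — no ATG→stop ORF.
Longest ORF is 15 nt in frame 1 (positions 4–18).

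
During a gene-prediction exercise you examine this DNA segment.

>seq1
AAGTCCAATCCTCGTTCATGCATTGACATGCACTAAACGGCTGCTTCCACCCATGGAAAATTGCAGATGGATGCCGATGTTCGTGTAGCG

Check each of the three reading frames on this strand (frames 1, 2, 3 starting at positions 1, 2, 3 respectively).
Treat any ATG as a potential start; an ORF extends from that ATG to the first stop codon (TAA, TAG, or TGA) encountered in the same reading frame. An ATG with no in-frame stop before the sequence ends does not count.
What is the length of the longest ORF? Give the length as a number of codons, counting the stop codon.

12

Frame 1: AAG TCC AAT CCT CGT TCA TGC ATT GAC ATG CAC TAA ACG GCT GCT TCC ACC CAT GGA AAA TTG CAG ATG GAT GCC GAT GTT CGT GTA GCG — ATG at 28, stop TAA at 34 → 9 nt.
Frame 2: AGT CCA ATC CTC GTT CAT GCA TTG ACA TGC ACT AAA CGG CTG CTT CCA CCC ATG GAA AAT TGC AGA TGG ATG CCG ATG TTC GTG TAG — ATG at 53, stop TAG at 86 → 36 nt; ATG at 71, stop TAG at 86 → 18 nt; ATG at 77, stop TAG at 86 → 12 nt.
Frame 3: GTC CAA TCC TCG TTC ATG CAT TGA CAT GCA CTA AAC GGC TGC TTC CAC CCA TGG AAA ATT GCA GAT GGA TGC CGA TGT TCG TGT AGC — ATG at 18, stop TGA at 24 → 9 nt.
Longest: frame 2, positions 53–88, 36 nt = 12 codons = 11 aa. → 12 codons.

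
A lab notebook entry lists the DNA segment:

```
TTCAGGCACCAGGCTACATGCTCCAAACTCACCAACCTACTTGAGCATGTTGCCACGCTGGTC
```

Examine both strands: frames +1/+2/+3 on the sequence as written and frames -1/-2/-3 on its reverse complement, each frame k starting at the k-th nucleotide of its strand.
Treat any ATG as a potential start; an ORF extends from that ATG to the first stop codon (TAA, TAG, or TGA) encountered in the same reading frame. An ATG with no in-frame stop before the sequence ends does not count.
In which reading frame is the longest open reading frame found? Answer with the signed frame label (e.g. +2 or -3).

Reverse complement (5'→3'): GACCAGCGTGGCAACATGCTCAAGTAGGTTGGTGAGTTTGGAGCATGTAGCCTGGTGCCTGAA
Frame +1: TTC AGG CAC CAG GCT ACA TGC TCC AAA CTC ACC AAC CTA CTT GAG CAT GTT GCC ACG CTG GTC — no ATG→stop ORF.
Frame +2: TCA GGC ACC AGG CTA CAT GCT CCA AAC TCA CCA ACC TAC TTG AGC ATG TTG CCA CGC TGG — no ATG→stop ORF.
Frame +3: CAG GCA CCA GGC TAC ATG CTC CAA ACT CAC CAA CCT ACT TGA GCA TGT TGC CAC GCT GGT — ATG at 18, stop TGA at 42 → 27 nt.
Frame -1: GAC CAG CGT GGC AAC ATG CTC AAG TAG GTT GGT GAG TTT GGA GCA TGT AGC CTG GTG CCT GAA — ATG at 16, stop TAG at 25 → 12 nt.
Frame -2: ACC AGC GTG GCA ACA TGC TCA AGT AGG TTG GTG AGT TTG GAG CAT GTA GCC TGG TGC CTG — no ATG→stop ORF.
Frame -3: CCA GCG TGG CAA CAT GCT CAA GTA GGT TGG TGA GTT TGG AGC ATG TAG CCT GGT GCC TGA — ATG at 45, stop TAG at 48 → 6 nt.
Longest ORF is 27 nt in frame +3 (positions 18–44).

+3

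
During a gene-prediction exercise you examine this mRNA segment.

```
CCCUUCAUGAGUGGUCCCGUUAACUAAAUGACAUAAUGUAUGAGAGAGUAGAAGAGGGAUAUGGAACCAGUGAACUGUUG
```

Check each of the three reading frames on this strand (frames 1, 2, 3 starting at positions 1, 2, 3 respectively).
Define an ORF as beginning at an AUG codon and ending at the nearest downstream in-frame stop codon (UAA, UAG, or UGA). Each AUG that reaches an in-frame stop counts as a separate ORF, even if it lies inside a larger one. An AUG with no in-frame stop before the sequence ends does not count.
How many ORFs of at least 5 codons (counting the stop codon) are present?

Frame 1: CCC UUC AUG AGU GGU CCC GUU AAC UAA AUG ACA UAA UGU AUG AGA GAG UAG AAG AGG GAU AUG GAA CCA GUG AAC UGU — AUG at 7, stop UAA at 25 → 21 nt; AUG at 28, stop UAA at 34 → 9 nt; AUG at 40, stop UAG at 49 → 12 nt.
Frame 2: CCU UCA UGA GUG GUC CCG UUA ACU AAA UGA CAU AAU GUA UGA GAG AGU AGA AGA GGG AUA UGG AAC CAG UGA ACU GUU — no AUG→stop ORF.
Frame 3: CUU CAU GAG UGG UCC CGU UAA CUA AAU GAC AUA AUG UAU GAG AGA GUA GAA GAG GGA UAU GGA ACC AGU GAA CUG UUG — no AUG→stop ORF.
ORFs ≥ 5 codons: frame 1 7–27 (7 codons). Count = 1.

1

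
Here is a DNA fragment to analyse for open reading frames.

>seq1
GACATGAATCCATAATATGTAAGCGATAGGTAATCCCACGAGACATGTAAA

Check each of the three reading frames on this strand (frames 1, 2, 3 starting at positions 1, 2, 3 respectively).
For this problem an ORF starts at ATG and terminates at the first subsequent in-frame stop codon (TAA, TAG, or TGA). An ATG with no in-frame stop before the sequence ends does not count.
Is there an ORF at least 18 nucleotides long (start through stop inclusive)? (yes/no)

no

Frame 1: GAC ATG AAT CCA TAA TAT GTA AGC GAT AGG TAA TCC CAC GAG ACA TGT AAA — ATG at 4, stop TAA at 13 → 12 nt.
Frame 2: ACA TGA ATC CAT AAT ATG TAA GCG ATA GGT AAT CCC ACG AGA CAT GTA — ATG at 17, stop TAA at 20 → 6 nt.
Frame 3: CAT GAA TCC ATA ATA TGT AAG CGA TAG GTA ATC CCA CGA GAC ATG TAA — ATG at 45, stop TAA at 48 → 6 nt.
Largest ORF found is 12 nucleotides < 18, so no.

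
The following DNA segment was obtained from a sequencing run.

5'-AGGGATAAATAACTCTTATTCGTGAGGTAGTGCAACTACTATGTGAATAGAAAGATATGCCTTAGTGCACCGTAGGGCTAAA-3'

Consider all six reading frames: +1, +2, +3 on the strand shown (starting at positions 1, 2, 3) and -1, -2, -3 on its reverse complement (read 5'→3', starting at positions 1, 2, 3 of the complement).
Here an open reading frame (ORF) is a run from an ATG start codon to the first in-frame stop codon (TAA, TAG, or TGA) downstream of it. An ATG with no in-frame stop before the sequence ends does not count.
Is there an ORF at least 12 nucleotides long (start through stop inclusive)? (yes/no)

Reverse complement (5'→3'): TTTAGCCCTACGGTGCACTAAGGCATATCTTTCTATTCACATAGTAGTTGCACTACCTCACGAATAAGAGTTATTTATCCCT
Frame +1: AGG GAT AAA TAA CTC TTA TTC GTG AGG TAG TGC AAC TAC TAT GTG AAT AGA AAG ATA TGC CTT AGT GCA CCG TAG GGC TAA — no ATG→stop ORF.
Frame +2: GGG ATA AAT AAC TCT TAT TCG TGA GGT AGT GCA ACT ACT ATG TGA ATA GAA AGA TAT GCC TTA GTG CAC CGT AGG GCT AAA — ATG at 41, stop TGA at 44 → 6 nt.
Frame +3: GGA TAA ATA ACT CTT ATT CGT GAG GTA GTG CAA CTA CTA TGT GAA TAG AAA GAT ATG CCT TAG TGC ACC GTA GGG CTA — ATG at 57, stop TAG at 63 → 9 nt.
Frame -1: TTT AGC CCT ACG GTG CAC TAA GGC ATA TCT TTC TAT TCA CAT AGT AGT TGC ACT ACC TCA CGA ATA AGA GTT ATT TAT CCC — no ATG→stop ORF.
Frame -2: TTA GCC CTA CGG TGC ACT AAG GCA TAT CTT TCT ATT CAC ATA GTA GTT GCA CTA CCT CAC GAA TAA GAG TTA TTT ATC CCT — no ATG→stop ORF.
Frame -3: TAG CCC TAC GGT GCA CTA AGG CAT ATC TTT CTA TTC ACA TAG TAG TTG CAC TAC CTC ACG AAT AAG AGT TAT TTA TCC — no ATG→stop ORF.
Largest ORF found is 9 nucleotides < 12, so no.

no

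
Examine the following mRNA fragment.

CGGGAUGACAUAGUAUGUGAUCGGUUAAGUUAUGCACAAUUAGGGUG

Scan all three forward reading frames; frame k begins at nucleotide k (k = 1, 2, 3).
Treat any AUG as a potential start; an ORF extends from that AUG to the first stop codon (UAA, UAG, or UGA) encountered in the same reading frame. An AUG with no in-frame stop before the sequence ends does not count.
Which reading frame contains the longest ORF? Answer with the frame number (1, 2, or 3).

2

Frame 1: CGG GAU GAC AUA GUA UGU GAU CGG UUA AGU UAU GCA CAA UUA GGG — no AUG→stop ORF.
Frame 2: GGG AUG ACA UAG UAU GUG AUC GGU UAA GUU AUG CAC AAU UAG GGU — AUG at 5, stop UAG at 11 → 9 nt; AUG at 32, stop UAG at 41 → 12 nt.
Frame 3: GGA UGA CAU AGU AUG UGA UCG GUU AAG UUA UGC ACA AUU AGG GUG — AUG at 15, stop UGA at 18 → 6 nt.
Longest ORF is 12 nt in frame 2 (positions 32–43).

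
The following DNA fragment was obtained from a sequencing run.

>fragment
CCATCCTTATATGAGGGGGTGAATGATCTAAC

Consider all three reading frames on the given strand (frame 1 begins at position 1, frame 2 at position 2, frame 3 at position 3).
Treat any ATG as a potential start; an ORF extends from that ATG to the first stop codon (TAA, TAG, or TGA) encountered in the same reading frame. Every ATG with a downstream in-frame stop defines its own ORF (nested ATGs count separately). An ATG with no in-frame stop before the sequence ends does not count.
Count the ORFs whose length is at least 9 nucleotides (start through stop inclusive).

Frame 1: CCA TCC TTA TAT GAG GGG GTG AAT GAT CTA — no ATG→stop ORF.
Frame 2: CAT CCT TAT ATG AGG GGG TGA ATG ATC TAA — ATG at 11, stop TGA at 20 → 12 nt; ATG at 23, stop TAA at 29 → 9 nt.
Frame 3: ATC CTT ATA TGA GGG GGT GAA TGA TCT AAC — no ATG→stop ORF.
ORFs ≥ 9 nucleotides: frame 2 11–22 (12 nucleotides), frame 2 23–31 (9 nucleotides). Count = 2.

2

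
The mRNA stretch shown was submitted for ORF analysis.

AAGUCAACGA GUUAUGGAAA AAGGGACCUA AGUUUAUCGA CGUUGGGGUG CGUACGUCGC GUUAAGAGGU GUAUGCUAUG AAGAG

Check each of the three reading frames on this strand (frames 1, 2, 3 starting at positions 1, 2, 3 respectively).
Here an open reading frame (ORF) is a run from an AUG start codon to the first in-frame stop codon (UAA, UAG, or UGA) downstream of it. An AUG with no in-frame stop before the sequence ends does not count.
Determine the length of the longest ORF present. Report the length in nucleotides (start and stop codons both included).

18

Frame 1: AAG UCA ACG AGU UAU GGA AAA AGG GAC CUA AGU UUA UCG ACG UUG GGG UGC GUA CGU CGC GUU AAG AGG UGU AUG CUA UGA AGA — AUG at 73, stop UGA at 79 → 9 nt.
Frame 2: AGU CAA CGA GUU AUG GAA AAA GGG ACC UAA GUU UAU CGA CGU UGG GGU GCG UAC GUC GCG UUA AGA GGU GUA UGC UAU GAA GAG — AUG at 14, stop UAA at 29 → 18 nt.
Frame 3: GUC AAC GAG UUA UGG AAA AAG GGA CCU AAG UUU AUC GAC GUU GGG GUG CGU ACG UCG CGU UAA GAG GUG UAU GCU AUG AAG — no AUG→stop ORF.
Longest: frame 2, positions 14–31, 18 nt = 6 codons = 5 aa. → 18 nucleotides.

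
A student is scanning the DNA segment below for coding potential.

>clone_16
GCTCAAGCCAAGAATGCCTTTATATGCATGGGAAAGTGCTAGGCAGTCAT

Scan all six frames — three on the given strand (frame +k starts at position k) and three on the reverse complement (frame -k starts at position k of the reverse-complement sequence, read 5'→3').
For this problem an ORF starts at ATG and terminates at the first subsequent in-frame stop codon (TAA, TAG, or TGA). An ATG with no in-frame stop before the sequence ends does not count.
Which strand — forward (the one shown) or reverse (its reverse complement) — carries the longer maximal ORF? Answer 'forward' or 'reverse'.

Reverse complement (5'→3'): ATGACTGCCTAGCACTTTCCCATGCATATAAAGGCATTCTTGGCTTGAGC
Frame +1: GCT CAA GCC AAG AAT GCC TTT ATA TGC ATG GGA AAG TGC TAG GCA GTC — ATG at 28, stop TAG at 40 → 15 nt.
Frame +2: CTC AAG CCA AGA ATG CCT TTA TAT GCA TGG GAA AGT GCT AGG CAG TCA — no ATG→stop ORF.
Frame +3: TCA AGC CAA GAA TGC CTT TAT ATG CAT GGG AAA GTG CTA GGC AGT CAT — no ATG→stop ORF.
Frame -1: ATG ACT GCC TAG CAC TTT CCC ATG CAT ATA AAG GCA TTC TTG GCT TGA — ATG at 1, stop TAG at 10 → 12 nt; ATG at 22, stop TGA at 46 → 27 nt.
Frame -2: TGA CTG CCT AGC ACT TTC CCA TGC ATA TAA AGG CAT TCT TGG CTT GAG — no ATG→stop ORF.
Frame -3: GAC TGC CTA GCA CTT TCC CAT GCA TAT AAA GGC ATT CTT GGC TTG AGC — no ATG→stop ORF.
Forward-strand max 15 nt; reverse-strand max 27 nt. The reverse strand has the longer ORF.

reverse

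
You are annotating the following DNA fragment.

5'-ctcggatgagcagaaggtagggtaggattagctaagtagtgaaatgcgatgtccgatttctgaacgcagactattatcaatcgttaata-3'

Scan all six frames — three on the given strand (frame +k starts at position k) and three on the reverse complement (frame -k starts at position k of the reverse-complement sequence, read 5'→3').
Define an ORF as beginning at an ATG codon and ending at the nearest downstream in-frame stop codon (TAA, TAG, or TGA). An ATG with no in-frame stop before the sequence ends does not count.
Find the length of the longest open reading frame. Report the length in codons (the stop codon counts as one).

Reverse complement (5'→3'): TATTAACGATTGATAATAGTCTGCGTTCAGAAATCGGACATCGCATTTCACTACTTAGCTAATCCTACCCTACCTTCTGCTCATCCGAG
Frame +1: CTC GGA TGA GCA GAA GGT AGG GTA GGA TTA GCT AAG TAG TGA AAT GCG ATG TCC GAT TTC TGA ACG CAG ACT ATT ATC AAT CGT TAA — ATG at 49, stop TGA at 61 → 15 nt.
Frame +2: TCG GAT GAG CAG AAG GTA GGG TAG GAT TAG CTA AGT AGT GAA ATG CGA TGT CCG ATT TCT GAA CGC AGA CTA TTA TCA ATC GTT AAT — no ATG→stop ORF.
Frame +3: CGG ATG AGC AGA AGG TAG GGT AGG ATT AGC TAA GTA GTG AAA TGC GAT GTC CGA TTT CTG AAC GCA GAC TAT TAT CAA TCG TTA ATA — ATG at 6, stop TAG at 18 → 15 nt.
Frame -1: TAT TAA CGA TTG ATA ATA GTC TGC GTT CAG AAA TCG GAC ATC GCA TTT CAC TAC TTA GCT AAT CCT ACC CTA CCT TCT GCT CAT CCG — no ATG→stop ORF.
Frame -2: ATT AAC GAT TGA TAA TAG TCT GCG TTC AGA AAT CGG ACA TCG CAT TTC ACT ACT TAG CTA ATC CTA CCC TAC CTT CTG CTC ATC CGA — no ATG→stop ORF.
Frame -3: TTA ACG ATT GAT AAT AGT CTG CGT TCA GAA ATC GGA CAT CGC ATT TCA CTA CTT AGC TAA TCC TAC CCT ACC TTC TGC TCA TCC GAG — no ATG→stop ORF.
Longest: frame +1, positions 49–63, 15 nt = 5 codons = 4 aa. → 5 codons.

5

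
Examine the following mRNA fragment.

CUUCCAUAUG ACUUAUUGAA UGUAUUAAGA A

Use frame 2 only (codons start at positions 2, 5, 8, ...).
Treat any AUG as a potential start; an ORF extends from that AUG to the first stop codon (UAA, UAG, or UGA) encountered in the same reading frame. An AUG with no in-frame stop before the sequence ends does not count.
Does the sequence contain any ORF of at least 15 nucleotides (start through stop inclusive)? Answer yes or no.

Frame 2: UUC CAU AUG ACU UAU UGA AUG UAU UAA GAA — AUG at 8, stop UGA at 17 → 12 nt; AUG at 20, stop UAA at 26 → 9 nt.
Largest ORF found is 12 nucleotides < 15, so no.

no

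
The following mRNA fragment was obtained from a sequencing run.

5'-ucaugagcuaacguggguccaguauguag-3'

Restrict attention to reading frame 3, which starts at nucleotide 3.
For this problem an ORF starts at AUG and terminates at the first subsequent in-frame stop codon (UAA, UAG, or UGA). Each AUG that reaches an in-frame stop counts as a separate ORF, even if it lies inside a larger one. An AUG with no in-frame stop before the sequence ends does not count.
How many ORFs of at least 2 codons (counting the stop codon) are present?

Frame 3: AUG AGC UAA CGU GGG UCC AGU AUG UAG — AUG at 3, stop UAA at 9 → 9 nt; AUG at 24, stop UAG at 27 → 6 nt.
ORFs ≥ 2 codons: frame 3 3–11 (3 codons), frame 3 24–29 (2 codons). Count = 2.

2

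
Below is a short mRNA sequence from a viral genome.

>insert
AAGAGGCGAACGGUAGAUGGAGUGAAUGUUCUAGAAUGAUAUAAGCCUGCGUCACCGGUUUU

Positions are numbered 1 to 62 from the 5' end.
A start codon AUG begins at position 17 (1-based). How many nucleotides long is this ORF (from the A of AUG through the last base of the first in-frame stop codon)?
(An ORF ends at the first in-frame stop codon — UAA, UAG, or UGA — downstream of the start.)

9

Codons from position 17: AUG (17–19), GAG (20–22), UGA (23–25).
UGA is the first in-frame stop; ORF spans 17–25, 9 nucleotides.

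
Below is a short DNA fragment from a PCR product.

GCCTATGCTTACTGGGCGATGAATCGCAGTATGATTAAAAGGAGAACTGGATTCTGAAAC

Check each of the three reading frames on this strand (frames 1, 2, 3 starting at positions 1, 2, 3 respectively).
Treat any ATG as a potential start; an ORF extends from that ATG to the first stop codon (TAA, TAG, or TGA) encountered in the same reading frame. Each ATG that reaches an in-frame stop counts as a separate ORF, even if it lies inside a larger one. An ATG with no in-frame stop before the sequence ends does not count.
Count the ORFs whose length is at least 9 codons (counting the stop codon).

2

Frame 1: GCC TAT GCT TAC TGG GCG ATG AAT CGC AGT ATG ATT AAA AGG AGA ACT GGA TTC TGA AAC — ATG at 19, stop TGA at 55 → 39 nt; ATG at 31, stop TGA at 55 → 27 nt.
Frame 2: CCT ATG CTT ACT GGG CGA TGA ATC GCA GTA TGA TTA AAA GGA GAA CTG GAT TCT GAA — ATG at 5, stop TGA at 20 → 18 nt.
Frame 3: CTA TGC TTA CTG GGC GAT GAA TCG CAG TAT GAT TAA AAG GAG AAC TGG ATT CTG AAA — no ATG→stop ORF.
ORFs ≥ 9 codons: frame 1 19–57 (13 codons), frame 1 31–57 (9 codons). Count = 2.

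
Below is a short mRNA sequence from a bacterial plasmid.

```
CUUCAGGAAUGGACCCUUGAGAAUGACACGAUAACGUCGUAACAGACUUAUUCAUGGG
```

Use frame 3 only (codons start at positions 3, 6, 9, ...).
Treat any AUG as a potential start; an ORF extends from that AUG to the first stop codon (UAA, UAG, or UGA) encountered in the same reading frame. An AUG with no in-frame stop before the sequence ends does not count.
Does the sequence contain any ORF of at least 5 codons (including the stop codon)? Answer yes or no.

no

Frame 3: UCA GGA AUG GAC CCU UGA GAA UGA CAC GAU AAC GUC GUA ACA GAC UUA UUC AUG — AUG at 9, stop UGA at 18 → 12 nt.
Largest ORF found is 4 codons < 5, so no.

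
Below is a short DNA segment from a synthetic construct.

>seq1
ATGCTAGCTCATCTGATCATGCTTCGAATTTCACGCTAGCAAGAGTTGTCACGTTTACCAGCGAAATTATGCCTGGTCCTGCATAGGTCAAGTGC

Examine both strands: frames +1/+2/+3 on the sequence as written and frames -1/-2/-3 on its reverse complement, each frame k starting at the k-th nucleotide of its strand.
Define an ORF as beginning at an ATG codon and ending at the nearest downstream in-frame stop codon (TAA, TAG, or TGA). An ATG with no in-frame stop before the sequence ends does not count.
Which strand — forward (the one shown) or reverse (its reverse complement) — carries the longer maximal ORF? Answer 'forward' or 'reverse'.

Reverse complement (5'→3'): GCACTTGACCTATGCAGGACCAGGCATAATTTCGCTGGTAAACGTGACAACTCTTGCTAGCGTGAAATTCGAAGCATGATCAGATGAGCTAGCAT
Frame +1: ATG CTA GCT CAT CTG ATC ATG CTT CGA ATT TCA CGC TAG CAA GAG TTG TCA CGT TTA CCA GCG AAA TTA TGC CTG GTC CTG CAT AGG TCA AGT — ATG at 1, stop TAG at 37 → 39 nt; ATG at 19, stop TAG at 37 → 21 nt.
Frame +2: TGC TAG CTC ATC TGA TCA TGC TTC GAA TTT CAC GCT AGC AAG AGT TGT CAC GTT TAC CAG CGA AAT TAT GCC TGG TCC TGC ATA GGT CAA GTG — no ATG→stop ORF.
Frame +3: GCT AGC TCA TCT GAT CAT GCT TCG AAT TTC ACG CTA GCA AGA GTT GTC ACG TTT ACC AGC GAA ATT ATG CCT GGT CCT GCA TAG GTC AAG TGC — ATG at 69, stop TAG at 84 → 18 nt.
Frame -1: GCA CTT GAC CTA TGC AGG ACC AGG CAT AAT TTC GCT GGT AAA CGT GAC AAC TCT TGC TAG CGT GAA ATT CGA AGC ATG ATC AGA TGA GCT AGC — ATG at 76, stop TGA at 85 → 12 nt.
Frame -2: CAC TTG ACC TAT GCA GGA CCA GGC ATA ATT TCG CTG GTA AAC GTG ACA ACT CTT GCT AGC GTG AAA TTC GAA GCA TGA TCA GAT GAG CTA GCA — no ATG→stop ORF.
Frame -3: ACT TGA CCT ATG CAG GAC CAG GCA TAA TTT CGC TGG TAA ACG TGA CAA CTC TTG CTA GCG TGA AAT TCG AAG CAT GAT CAG ATG AGC TAG CAT — ATG at 12, stop TAA at 27 → 18 nt; ATG at 84, stop TAG at 90 → 9 nt.
Forward-strand max 39 nt; reverse-strand max 18 nt. The forward strand has the longer ORF.

forward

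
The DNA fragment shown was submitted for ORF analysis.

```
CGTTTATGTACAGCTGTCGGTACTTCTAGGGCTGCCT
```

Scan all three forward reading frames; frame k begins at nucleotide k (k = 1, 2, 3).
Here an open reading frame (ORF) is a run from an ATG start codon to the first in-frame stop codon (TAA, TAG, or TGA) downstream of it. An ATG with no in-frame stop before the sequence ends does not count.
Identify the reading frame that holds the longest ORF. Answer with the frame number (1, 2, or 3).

3

Frame 1: CGT TTA TGT ACA GCT GTC GGT ACT TCT AGG GCT GCC — no ATG→stop ORF.
Frame 2: GTT TAT GTA CAG CTG TCG GTA CTT CTA GGG CTG CCT — no ATG→stop ORF.
Frame 3: TTT ATG TAC AGC TGT CGG TAC TTC TAG GGC TGC — ATG at 6, stop TAG at 27 → 24 nt.
Longest ORF is 24 nt in frame 3 (positions 6–29).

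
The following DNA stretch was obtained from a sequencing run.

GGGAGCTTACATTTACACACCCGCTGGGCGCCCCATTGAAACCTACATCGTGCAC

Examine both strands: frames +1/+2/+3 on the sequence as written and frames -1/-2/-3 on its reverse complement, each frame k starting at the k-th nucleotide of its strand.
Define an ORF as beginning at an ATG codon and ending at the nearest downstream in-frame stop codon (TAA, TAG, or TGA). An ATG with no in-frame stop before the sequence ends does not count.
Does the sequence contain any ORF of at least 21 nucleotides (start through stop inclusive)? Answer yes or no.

yes

Reverse complement (5'→3'): GTGCACGATGTAGGTTTCAATGGGGCGCCCAGCGGGTGTGTAAATGTAAGCTCCC
Frame +1: GGG AGC TTA CAT TTA CAC ACC CGC TGG GCG CCC CAT TGA AAC CTA CAT CGT GCA — no ATG→stop ORF.
Frame +2: GGA GCT TAC ATT TAC ACA CCC GCT GGG CGC CCC ATT GAA ACC TAC ATC GTG CAC — no ATG→stop ORF.
Frame +3: GAG CTT ACA TTT ACA CAC CCG CTG GGC GCC CCA TTG AAA CCT ACA TCG TGC — no ATG→stop ORF.
Frame -1: GTG CAC GAT GTA GGT TTC AAT GGG GCG CCC AGC GGG TGT GTA AAT GTA AGC TCC — no ATG→stop ORF.
Frame -2: TGC ACG ATG TAG GTT TCA ATG GGG CGC CCA GCG GGT GTG TAA ATG TAA GCT CCC — ATG at 8, stop TAG at 11 → 6 nt; ATG at 20, stop TAA at 41 → 24 nt; ATG at 44, stop TAA at 47 → 6 nt.
Frame -3: GCA CGA TGT AGG TTT CAA TGG GGC GCC CAG CGG GTG TGT AAA TGT AAG CTC — no ATG→stop ORF.
Frame -2 has an ORF of 24 nucleotides (positions 20–43) ≥ 21, so yes.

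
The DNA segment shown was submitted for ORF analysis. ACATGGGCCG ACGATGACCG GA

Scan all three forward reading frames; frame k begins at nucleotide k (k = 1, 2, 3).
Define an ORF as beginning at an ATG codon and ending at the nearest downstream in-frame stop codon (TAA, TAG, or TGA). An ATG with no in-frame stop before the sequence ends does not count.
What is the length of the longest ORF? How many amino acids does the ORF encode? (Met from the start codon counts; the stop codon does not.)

4

Frame 1: ACA TGG GCC GAC GAT GAC CGG — no ATG→stop ORF.
Frame 2: CAT GGG CCG ACG ATG ACC GGA — no ATG→stop ORF.
Frame 3: ATG GGC CGA CGA TGA CCG — ATG at 3, stop TGA at 15 → 15 nt.
Longest: frame 3, positions 3–17, 15 nt = 5 codons = 4 aa. → 4 amino acids.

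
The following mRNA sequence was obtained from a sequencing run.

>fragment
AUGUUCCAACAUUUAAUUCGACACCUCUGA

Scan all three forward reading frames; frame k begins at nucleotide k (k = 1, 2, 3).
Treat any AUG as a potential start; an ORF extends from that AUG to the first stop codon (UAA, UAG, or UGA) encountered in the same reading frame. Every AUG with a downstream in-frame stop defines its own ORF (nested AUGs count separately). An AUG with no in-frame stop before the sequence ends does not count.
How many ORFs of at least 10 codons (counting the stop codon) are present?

1

Frame 1: AUG UUC CAA CAU UUA AUU CGA CAC CUC UGA — AUG at 1, stop UGA at 28 → 30 nt.
Frame 2: UGU UCC AAC AUU UAA UUC GAC ACC UCU — no AUG→stop ORF.
Frame 3: GUU CCA ACA UUU AAU UCG ACA CCU CUG — no AUG→stop ORF.
ORFs ≥ 10 codons: frame 1 1–30 (10 codons). Count = 1.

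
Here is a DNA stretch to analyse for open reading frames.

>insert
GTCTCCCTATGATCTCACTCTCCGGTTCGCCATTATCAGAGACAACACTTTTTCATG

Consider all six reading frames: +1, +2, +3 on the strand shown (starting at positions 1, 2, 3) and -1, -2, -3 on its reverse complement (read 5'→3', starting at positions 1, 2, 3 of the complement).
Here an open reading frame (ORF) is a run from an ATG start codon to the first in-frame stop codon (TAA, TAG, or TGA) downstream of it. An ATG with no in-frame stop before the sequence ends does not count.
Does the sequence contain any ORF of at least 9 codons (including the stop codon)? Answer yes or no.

yes

Reverse complement (5'→3'): CATGAAAAAGTGTTGTCTCTGATAATGGCGAACCGGAGAGTGAGATCATAGGGAGAC
Frame +1: GTC TCC CTA TGA TCT CAC TCT CCG GTT CGC CAT TAT CAG AGA CAA CAC TTT TTC ATG — no ATG→stop ORF.
Frame +2: TCT CCC TAT GAT CTC ACT CTC CGG TTC GCC ATT ATC AGA GAC AAC ACT TTT TCA — no ATG→stop ORF.
Frame +3: CTC CCT ATG ATC TCA CTC TCC GGT TCG CCA TTA TCA GAG ACA ACA CTT TTT CAT — no ATG→stop ORF.
Frame -1: CAT GAA AAA GTG TTG TCT CTG ATA ATG GCG AAC CGG AGA GTG AGA TCA TAG GGA GAC — ATG at 25, stop TAG at 49 → 27 nt.
Frame -2: ATG AAA AAG TGT TGT CTC TGA TAA TGG CGA ACC GGA GAG TGA GAT CAT AGG GAG — ATG at 2, stop TGA at 20 → 21 nt.
Frame -3: TGA AAA AGT GTT GTC TCT GAT AAT GGC GAA CCG GAG AGT GAG ATC ATA GGG AGA — no ATG→stop ORF.
Frame -1 has an ORF of 9 codons (positions 25–51) ≥ 9, so yes.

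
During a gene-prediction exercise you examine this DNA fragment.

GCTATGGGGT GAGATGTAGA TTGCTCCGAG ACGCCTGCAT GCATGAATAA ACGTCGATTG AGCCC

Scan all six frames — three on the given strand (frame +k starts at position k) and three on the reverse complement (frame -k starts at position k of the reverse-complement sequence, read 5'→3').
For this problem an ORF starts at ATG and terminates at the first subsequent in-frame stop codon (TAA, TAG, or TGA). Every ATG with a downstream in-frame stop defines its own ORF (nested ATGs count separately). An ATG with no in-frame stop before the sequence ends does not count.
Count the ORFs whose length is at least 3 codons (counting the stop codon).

Reverse complement (5'→3'): GGGCTCAATCGACGTTTATTCATGCATGCAGGCGTCTCGGAGCAATCTACATCTCACCCCATAGC
Frame +1: GCT ATG GGG TGA GAT GTA GAT TGC TCC GAG ACG CCT GCA TGC ATG AAT AAA CGT CGA TTG AGC — ATG at 4, stop TGA at 10 → 9 nt.
Frame +2: CTA TGG GGT GAG ATG TAG ATT GCT CCG AGA CGC CTG CAT GCA TGA ATA AAC GTC GAT TGA GCC — ATG at 14, stop TAG at 17 → 6 nt.
Frame +3: TAT GGG GTG AGA TGT AGA TTG CTC CGA GAC GCC TGC ATG CAT GAA TAA ACG TCG ATT GAG CCC — ATG at 39, stop TAA at 48 → 12 nt.
Frame -1: GGG CTC AAT CGA CGT TTA TTC ATG CAT GCA GGC GTC TCG GAG CAA TCT ACA TCT CAC CCC ATA — no ATG→stop ORF.
Frame -2: GGC TCA ATC GAC GTT TAT TCA TGC ATG CAG GCG TCT CGG AGC AAT CTA CAT CTC ACC CCA TAG — ATG at 26, stop TAG at 62 → 39 nt.
Frame -3: GCT CAA TCG ACG TTT ATT CAT GCA TGC AGG CGT CTC GGA GCA ATC TAC ATC TCA CCC CAT AGC — no ATG→stop ORF.
ORFs ≥ 3 codons: frame +1 4–12 (3 codons), frame +3 39–50 (4 codons), frame -2 26–64 (13 codons). Count = 3.

3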